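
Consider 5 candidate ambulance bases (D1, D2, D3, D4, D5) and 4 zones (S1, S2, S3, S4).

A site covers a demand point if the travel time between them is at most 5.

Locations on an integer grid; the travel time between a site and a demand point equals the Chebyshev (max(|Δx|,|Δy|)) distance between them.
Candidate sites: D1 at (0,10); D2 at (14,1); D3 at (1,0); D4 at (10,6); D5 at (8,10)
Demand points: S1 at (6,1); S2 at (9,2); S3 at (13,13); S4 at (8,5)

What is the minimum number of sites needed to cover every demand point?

Coverage sets (demand points within 5 of each site):
  D1: {}
  D2: {S2}
  D3: {S1}
  D4: {S1, S2, S4}
  D5: {S3, S4}
No single site covers all 4 demand points.
But {D4, D5} covers everything, so the minimum is 2.

2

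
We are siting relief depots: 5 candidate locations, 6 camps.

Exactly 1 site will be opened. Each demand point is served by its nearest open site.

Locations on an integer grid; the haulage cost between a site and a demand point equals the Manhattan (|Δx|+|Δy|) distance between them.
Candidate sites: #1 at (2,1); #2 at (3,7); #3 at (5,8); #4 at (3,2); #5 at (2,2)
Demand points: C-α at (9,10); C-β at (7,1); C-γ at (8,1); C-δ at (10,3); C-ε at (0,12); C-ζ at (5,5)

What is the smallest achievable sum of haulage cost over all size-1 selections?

47

Open {#3}.
  C-α→#3 6, C-β→#3 9, C-γ→#3 10, C-δ→#3 10, C-ε→#3 9, C-ζ→#3 3  ⇒ total 47.
Compare {#4}: total 51.
Compare {#2}: total 53.
No size-1 selection does better; minimum is 47.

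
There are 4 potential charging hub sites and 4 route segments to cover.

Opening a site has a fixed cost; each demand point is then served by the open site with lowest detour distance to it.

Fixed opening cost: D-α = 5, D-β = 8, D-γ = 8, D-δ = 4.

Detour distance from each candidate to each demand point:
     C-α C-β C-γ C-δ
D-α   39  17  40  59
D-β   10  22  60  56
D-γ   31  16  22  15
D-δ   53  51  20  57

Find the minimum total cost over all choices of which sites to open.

Open {D-β, D-γ}: assign each demand point to its cheapest open site.
  C-α→D-β 10, C-β→D-γ 16, C-γ→D-γ 22, C-δ→D-γ 15
  detour distance 63, fixed 16 → total 79.
Compare {D-β, D-γ, D-δ}: detour distance 61 + fixed 20 = 81.
Compare {D-α, D-β, D-γ}: detour distance 63 + fixed 21 = 84.
Compare {D-α, D-β, D-γ, D-δ}: detour distance 61 + fixed 25 = 86.
All other subsets cost ≥ 81. Minimum total cost: 79.

79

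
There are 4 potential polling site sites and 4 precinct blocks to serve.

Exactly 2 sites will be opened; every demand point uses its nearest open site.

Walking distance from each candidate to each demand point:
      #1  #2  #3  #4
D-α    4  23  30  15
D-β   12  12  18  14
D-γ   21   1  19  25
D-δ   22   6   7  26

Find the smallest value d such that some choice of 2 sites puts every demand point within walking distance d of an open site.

14

Open {D-β, D-δ}.
  Farthest demand point is #4 at walking distance 14 (to D-β); all others are ≤ 14.
With {D-α, D-δ} the worst case is 15.
With {D-α, D-β} the worst case is 18.
No size-2 selection achieves below 14.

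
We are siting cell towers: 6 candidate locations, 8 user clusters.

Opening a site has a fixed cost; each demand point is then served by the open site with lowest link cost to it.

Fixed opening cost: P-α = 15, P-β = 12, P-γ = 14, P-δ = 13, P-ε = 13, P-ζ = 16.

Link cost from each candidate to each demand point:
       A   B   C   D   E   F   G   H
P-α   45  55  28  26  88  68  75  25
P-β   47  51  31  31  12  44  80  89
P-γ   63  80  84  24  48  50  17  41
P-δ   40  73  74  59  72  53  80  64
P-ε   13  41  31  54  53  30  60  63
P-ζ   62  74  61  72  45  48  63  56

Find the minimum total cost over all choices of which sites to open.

244

Open {P-α, P-β, P-γ, P-ε}: assign each demand point to its cheapest open site.
  A→P-ε 13, B→P-ε 41, C→P-α 28, D→P-γ 24, E→P-β 12, F→P-ε 30, G→P-γ 17, H→P-α 25
  link cost 190, fixed 54 → total 244.
Compare {P-β, P-γ, P-ε}: link cost 209 + fixed 39 = 248.
Compare {P-α, P-β, P-γ, P-δ, P-ε}: link cost 190 + fixed 67 = 257.
Compare {P-α, P-β, P-γ, P-ε, P-ζ}: link cost 190 + fixed 70 = 260.
All other subsets cost ≥ 248. Minimum total cost: 244.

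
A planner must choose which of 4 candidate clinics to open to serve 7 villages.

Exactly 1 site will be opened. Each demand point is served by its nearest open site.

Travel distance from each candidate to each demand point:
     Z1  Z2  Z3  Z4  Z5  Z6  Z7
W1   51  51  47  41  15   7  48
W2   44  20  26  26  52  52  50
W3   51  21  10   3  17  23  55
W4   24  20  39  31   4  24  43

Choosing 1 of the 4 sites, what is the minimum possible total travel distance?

180

Open {W3}.
  Z1→W3 51, Z2→W3 21, Z3→W3 10, Z4→W3 3, Z5→W3 17, Z6→W3 23, Z7→W3 55  ⇒ total 180.
Compare {W4}: total 185.
Compare {W1}: total 260.
No size-1 selection does better; minimum is 180.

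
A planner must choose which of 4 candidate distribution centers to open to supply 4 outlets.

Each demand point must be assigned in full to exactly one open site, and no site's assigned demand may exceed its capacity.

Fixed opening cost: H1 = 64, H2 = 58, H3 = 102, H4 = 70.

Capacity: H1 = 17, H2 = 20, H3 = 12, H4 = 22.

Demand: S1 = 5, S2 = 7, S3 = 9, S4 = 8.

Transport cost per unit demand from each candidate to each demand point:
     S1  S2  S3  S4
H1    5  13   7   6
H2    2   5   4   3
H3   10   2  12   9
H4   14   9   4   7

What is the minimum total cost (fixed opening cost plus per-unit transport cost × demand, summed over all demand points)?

233

Open {H2, H4}; cheapest assignment that respects the capacities:
  H2 (cap 20, load 20): S1, S2, S4 — cost 5×2 + 7×5 + 8×3 = 69
  H4 (cap 22, load 9): S3 — cost 9×4 = 36
  Shipping 105, fixed 128 → total 233.
  Any other capacity-feasible assignment to {H2, H4} ships for at least 105.
Compare {H1, H2}: its best feasible assignment gives total 254.
Compare {H2, H3}: its best feasible assignment gives total 284.
Every other set of open sites that can feasibly serve all demand totals ≥ 254 even under its best assignment. Minimum: 233.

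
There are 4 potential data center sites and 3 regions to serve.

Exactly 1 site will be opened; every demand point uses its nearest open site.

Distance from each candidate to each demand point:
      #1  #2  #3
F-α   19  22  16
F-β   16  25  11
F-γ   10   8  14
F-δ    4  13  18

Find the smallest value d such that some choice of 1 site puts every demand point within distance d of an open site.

Open {F-γ}.
  Farthest demand point is #3 at distance 14 (to F-γ); all others are ≤ 14.
With {F-δ} the worst case is 18.
With {F-α} the worst case is 22.
No size-1 selection achieves below 14.

14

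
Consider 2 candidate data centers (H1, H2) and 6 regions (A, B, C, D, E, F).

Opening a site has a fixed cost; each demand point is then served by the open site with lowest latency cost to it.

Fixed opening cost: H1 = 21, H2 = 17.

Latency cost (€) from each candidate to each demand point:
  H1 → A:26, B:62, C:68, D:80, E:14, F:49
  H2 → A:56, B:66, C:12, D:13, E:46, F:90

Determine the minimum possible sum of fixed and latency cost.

214

Open {H1, H2}: assign each demand point to its cheapest open site.
  A→H1 26, B→H1 62, C→H2 12, D→H2 13, E→H1 14, F→H1 49
  latency cost 176, fixed 38 → total 214.
Compare {H2}: latency cost 283 + fixed 17 = 300.
Compare {H1}: latency cost 299 + fixed 21 = 320.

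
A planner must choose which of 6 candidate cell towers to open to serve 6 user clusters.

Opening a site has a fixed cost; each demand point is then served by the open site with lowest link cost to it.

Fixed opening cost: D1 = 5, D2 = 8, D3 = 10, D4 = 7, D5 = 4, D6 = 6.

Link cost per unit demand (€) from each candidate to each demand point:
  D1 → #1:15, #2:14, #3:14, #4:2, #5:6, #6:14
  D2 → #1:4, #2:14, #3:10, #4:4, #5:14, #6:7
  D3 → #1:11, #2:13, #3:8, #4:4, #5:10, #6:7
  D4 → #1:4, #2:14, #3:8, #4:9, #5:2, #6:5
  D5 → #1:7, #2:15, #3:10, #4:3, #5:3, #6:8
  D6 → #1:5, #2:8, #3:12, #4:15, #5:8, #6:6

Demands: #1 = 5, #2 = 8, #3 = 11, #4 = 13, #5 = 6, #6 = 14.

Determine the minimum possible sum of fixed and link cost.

298

Open {D1, D4, D6}: assign each demand point to its cheapest open site.
  #1→D4 5×4=20, #2→D6 8×8=64, #3→D4 11×8=88, #4→D1 13×2=26, #5→D4 6×2=12, #6→D4 14×5=70
  link cost 280, fixed 18 → total 298.
Compare {D1, D4, D5, D6}: link cost 280 + fixed 22 = 302.
Compare {D1, D2, D4, D6}: link cost 280 + fixed 26 = 306.
Compare {D1, D3, D4, D6}: link cost 280 + fixed 28 = 308.
All other subsets cost ≥ 302. Minimum total cost: 298.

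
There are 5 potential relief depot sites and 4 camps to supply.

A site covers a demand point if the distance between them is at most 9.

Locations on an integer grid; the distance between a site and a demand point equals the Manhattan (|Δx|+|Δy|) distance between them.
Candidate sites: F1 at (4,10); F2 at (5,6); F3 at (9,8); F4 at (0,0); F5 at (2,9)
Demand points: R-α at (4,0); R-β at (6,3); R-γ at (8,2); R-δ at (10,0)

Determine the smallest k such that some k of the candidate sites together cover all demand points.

2

Coverage sets (demand points within 9 of each site):
  F1: {R-β}
  F2: {R-α, R-β, R-γ}
  F3: {R-β, R-γ, R-δ}
  F4: {R-α, R-β}
  F5: {}
No single site covers all 4 demand points.
But {F2, F3} covers everything, so the minimum is 2.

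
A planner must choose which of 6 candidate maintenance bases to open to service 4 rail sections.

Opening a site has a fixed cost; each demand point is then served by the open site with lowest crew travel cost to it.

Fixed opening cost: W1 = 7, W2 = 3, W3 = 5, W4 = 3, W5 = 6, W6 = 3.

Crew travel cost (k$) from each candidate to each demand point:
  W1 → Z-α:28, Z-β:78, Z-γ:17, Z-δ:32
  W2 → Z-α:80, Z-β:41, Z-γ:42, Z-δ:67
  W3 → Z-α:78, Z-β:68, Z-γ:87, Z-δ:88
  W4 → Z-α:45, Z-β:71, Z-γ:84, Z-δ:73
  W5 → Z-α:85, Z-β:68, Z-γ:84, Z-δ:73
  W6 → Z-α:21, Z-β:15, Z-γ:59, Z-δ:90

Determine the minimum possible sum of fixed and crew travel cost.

95

Open {W1, W6}: assign each demand point to its cheapest open site.
  Z-α→W6 21, Z-β→W6 15, Z-γ→W1 17, Z-δ→W1 32
  crew travel cost 85, fixed 10 → total 95.
Compare {W1, W2, W6}: crew travel cost 85 + fixed 13 = 98.
Compare {W1, W4, W6}: crew travel cost 85 + fixed 13 = 98.
Compare {W1, W3, W6}: crew travel cost 85 + fixed 15 = 100.
All other subsets cost ≥ 98. Minimum total cost: 95.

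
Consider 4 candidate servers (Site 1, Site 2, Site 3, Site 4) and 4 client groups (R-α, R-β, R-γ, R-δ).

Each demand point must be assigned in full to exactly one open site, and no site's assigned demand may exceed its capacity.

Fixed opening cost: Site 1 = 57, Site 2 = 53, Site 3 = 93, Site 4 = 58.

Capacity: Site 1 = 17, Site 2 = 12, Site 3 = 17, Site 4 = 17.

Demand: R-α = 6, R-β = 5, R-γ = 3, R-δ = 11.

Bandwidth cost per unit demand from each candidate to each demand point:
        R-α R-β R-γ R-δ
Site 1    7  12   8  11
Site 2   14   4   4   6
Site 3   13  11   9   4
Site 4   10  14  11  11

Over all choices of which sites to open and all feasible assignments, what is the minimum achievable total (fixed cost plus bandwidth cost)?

300

Open {Site 2, Site 3}; cheapest assignment that respects the capacities:
  Site 2 (cap 12, load 8): R-β, R-γ — cost 5×4 + 3×4 = 32
  Site 3 (cap 17, load 17): R-α, R-δ — cost 6×13 + 11×4 = 122
  Shipping 154, fixed 146 → total 300.
  Any other capacity-feasible assignment to {Site 2, Site 3} ships for at least 154.
Compare {Site 1, Site 2}: its best feasible assignment gives total 302.
Compare {Site 1, Site 3}: its best feasible assignment gives total 315.
Every other set of open sites that can feasibly serve all demand totals ≥ 302 even under its best assignment. Minimum: 300.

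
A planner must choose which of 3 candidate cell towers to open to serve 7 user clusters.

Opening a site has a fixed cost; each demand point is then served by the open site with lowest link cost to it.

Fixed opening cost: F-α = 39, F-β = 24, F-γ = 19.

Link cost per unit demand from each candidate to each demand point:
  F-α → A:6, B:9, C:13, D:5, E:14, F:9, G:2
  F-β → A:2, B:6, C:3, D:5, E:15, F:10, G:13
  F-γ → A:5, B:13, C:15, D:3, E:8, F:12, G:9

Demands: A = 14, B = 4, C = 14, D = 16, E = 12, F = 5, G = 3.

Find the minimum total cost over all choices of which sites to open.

Open {F-β, F-γ}: assign each demand point to its cheapest open site.
  A→F-β 14×2=28, B→F-β 4×6=24, C→F-β 14×3=42, D→F-γ 16×3=48, E→F-γ 12×8=96, F→F-β 5×10=50, G→F-γ 3×9=27
  link cost 315, fixed 43 → total 358.
Compare {F-α, F-β, F-γ}: link cost 289 + fixed 82 = 371.
Compare {F-α, F-β}: link cost 393 + fixed 63 = 456.
Compare {F-β}: link cost 443 + fixed 24 = 467.
All other subsets cost ≥ 371. Minimum total cost: 358.

358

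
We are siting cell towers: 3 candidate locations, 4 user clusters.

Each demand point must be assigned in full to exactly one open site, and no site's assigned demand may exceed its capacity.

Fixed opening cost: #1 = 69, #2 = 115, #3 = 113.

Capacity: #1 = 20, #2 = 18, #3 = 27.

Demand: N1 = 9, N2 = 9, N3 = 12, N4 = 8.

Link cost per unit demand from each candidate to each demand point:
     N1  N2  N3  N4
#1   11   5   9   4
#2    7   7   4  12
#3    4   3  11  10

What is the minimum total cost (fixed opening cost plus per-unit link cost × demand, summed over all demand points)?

Open {#1, #3}; cheapest assignment that respects the capacities:
  #1 (cap 20, load 20): N3, N4 — cost 12×9 + 8×4 = 140
  #3 (cap 27, load 18): N1, N2 — cost 9×4 + 9×3 = 63
  Shipping 203, fixed 182 → total 385.
  Any other capacity-feasible assignment to {#1, #3} ships for at least 203.
Compare {#2, #3}: its best feasible assignment gives total 419.
Compare {#1, #2, #3}: its best feasible assignment gives total 440.
Every other set of open sites that can feasibly serve all demand totals ≥ 419 even under its best assignment. Minimum: 385.

385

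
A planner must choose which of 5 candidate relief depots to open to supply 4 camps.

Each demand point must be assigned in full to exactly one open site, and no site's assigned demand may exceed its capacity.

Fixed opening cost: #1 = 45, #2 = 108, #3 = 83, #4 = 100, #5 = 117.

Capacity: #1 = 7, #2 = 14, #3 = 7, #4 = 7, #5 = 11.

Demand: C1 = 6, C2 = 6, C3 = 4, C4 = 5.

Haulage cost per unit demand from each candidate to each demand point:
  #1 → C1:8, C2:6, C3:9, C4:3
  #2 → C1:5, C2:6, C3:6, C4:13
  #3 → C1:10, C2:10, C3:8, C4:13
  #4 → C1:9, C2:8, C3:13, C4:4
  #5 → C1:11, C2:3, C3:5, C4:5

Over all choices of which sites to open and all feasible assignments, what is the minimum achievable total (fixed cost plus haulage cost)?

Open {#2, #5}; cheapest assignment that respects the capacities:
  #2 (cap 14, load 10): C1, C3 — cost 6×5 + 4×6 = 54
  #5 (cap 11, load 11): C2, C4 — cost 6×3 + 5×5 = 43
  Shipping 97, fixed 225 → total 322.
  Any other capacity-feasible assignment to {#2, #5} ships for at least 97.
Compare {#1, #2, #3}: its best feasible assignment gives total 349.
Compare {#1, #2, #5}: its best feasible assignment gives total 353.
Every other set of open sites that can feasibly serve all demand totals ≥ 349 even under its best assignment. Minimum: 322.

322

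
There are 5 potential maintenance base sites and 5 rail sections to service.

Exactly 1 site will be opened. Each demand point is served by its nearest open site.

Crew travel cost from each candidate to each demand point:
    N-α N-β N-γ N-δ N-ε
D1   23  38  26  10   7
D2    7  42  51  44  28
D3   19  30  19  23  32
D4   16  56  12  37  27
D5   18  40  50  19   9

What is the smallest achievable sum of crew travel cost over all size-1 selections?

Open {D1}.
  N-α→D1 23, N-β→D1 38, N-γ→D1 26, N-δ→D1 10, N-ε→D1 7  ⇒ total 104.
Compare {D3}: total 123.
Compare {D5}: total 136.
No size-1 selection does better; minimum is 104.

104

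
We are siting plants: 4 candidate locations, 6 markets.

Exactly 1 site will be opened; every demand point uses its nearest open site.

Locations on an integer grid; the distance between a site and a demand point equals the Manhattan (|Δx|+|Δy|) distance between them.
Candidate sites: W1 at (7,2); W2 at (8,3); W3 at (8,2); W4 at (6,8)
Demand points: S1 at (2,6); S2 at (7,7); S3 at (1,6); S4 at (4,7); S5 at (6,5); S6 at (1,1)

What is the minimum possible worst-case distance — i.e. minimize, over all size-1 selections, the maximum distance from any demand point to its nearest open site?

10

Open {W1}.
  Farthest demand point is S3 at distance 10 (to W1); all others are ≤ 10.
With {W2} the worst case is 10.
With {W3} the worst case is 11.
No size-1 selection achieves below 10.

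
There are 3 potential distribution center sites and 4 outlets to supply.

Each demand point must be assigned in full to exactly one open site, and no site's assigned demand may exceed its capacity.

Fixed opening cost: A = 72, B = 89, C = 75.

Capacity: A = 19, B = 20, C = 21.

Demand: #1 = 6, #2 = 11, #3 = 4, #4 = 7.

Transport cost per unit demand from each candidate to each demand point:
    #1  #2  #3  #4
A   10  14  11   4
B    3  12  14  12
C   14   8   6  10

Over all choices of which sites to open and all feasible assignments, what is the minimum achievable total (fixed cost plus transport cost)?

Open {A, C}; cheapest assignment that respects the capacities:
  A (cap 19, load 13): #1, #4 — cost 6×10 + 7×4 = 88
  C (cap 21, load 15): #2, #3 — cost 11×8 + 4×6 = 112
  Shipping 200, fixed 147 → total 347.
  Any other capacity-feasible assignment to {A, C} ships for at least 200.
Compare {B, C}: its best feasible assignment gives total 378.
Compare {A, B}: its best feasible assignment gives total 383.
Every other set of open sites that can feasibly serve all demand totals ≥ 378 even under its best assignment. Minimum: 347.

347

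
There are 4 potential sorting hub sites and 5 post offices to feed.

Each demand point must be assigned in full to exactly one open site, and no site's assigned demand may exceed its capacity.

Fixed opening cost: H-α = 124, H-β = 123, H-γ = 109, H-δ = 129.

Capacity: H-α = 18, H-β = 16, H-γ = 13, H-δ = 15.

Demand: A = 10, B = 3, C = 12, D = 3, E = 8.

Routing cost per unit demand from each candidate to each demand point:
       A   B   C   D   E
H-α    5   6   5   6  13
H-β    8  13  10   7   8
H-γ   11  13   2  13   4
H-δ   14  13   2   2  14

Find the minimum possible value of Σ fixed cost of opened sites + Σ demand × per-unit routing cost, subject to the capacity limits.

Open {H-α, H-γ, H-δ}; cheapest assignment that respects the capacities:
  H-α (cap 18, load 13): A, B — cost 10×5 + 3×6 = 68
  H-γ (cap 13, load 8): E — cost 8×4 = 32
  H-δ (cap 15, load 15): C, D — cost 12×2 + 3×2 = 30
  Shipping 130, fixed 362 → total 492.
  Any other capacity-feasible assignment to {H-α, H-γ, H-δ} ships for at least 130.
Compare {H-α, H-β, H-γ}: its best feasible assignment gives total 530.
Compare {H-α, H-β, H-δ}: its best feasible assignment gives total 538.
Every other set of open sites that can feasibly serve all demand totals ≥ 530 even under its best assignment. Minimum: 492.

492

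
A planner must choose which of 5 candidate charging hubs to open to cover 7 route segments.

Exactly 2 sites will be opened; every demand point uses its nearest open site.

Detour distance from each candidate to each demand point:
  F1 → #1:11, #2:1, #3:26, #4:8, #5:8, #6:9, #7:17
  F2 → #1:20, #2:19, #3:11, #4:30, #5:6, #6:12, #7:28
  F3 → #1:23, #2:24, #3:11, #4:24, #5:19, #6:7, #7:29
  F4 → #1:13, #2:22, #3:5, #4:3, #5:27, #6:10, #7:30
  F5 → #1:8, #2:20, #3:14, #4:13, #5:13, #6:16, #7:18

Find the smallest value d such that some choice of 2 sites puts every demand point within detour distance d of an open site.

Open {F1, F2}.
  Farthest demand point is #7 at detour distance 17 (to F1); all others are ≤ 17.
With {F1, F3} the worst case is 17.
With {F1, F4} the worst case is 17.
No size-2 selection achieves below 17.

17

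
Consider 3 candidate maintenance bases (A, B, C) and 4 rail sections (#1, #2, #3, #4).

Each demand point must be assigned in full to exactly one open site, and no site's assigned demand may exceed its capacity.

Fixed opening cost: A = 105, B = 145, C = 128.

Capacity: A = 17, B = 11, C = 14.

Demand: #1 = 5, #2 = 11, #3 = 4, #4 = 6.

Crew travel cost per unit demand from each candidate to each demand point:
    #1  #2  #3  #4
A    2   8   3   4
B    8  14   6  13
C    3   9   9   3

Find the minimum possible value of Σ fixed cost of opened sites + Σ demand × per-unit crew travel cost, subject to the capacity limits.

Open {A, C}; cheapest assignment that respects the capacities:
  A (cap 17, load 15): #2, #3 — cost 11×8 + 4×3 = 100
  C (cap 14, load 11): #1, #4 — cost 5×3 + 6×3 = 33
  Shipping 133, fixed 233 → total 366.
  Any other capacity-feasible assignment to {A, C} ships for at least 133.
Compare {A, B}: its best feasible assignment gives total 426.
Compare {A, B, C}: its best feasible assignment gives total 511.
Every other set of open sites that can feasibly serve all demand totals ≥ 426 even under its best assignment. Minimum: 366.

366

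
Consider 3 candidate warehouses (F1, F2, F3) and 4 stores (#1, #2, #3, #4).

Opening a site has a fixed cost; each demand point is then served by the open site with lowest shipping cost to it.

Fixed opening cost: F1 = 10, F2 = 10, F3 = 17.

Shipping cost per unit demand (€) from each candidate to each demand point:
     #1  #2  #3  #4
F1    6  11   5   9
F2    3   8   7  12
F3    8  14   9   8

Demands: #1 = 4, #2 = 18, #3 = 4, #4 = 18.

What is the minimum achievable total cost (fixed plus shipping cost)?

Open {F2, F3}: assign each demand point to its cheapest open site.
  #1→F2 4×3=12, #2→F2 18×8=144, #3→F2 4×7=28, #4→F3 18×8=144
  shipping cost 328, fixed 27 → total 355.
Compare {F1, F2, F3}: shipping cost 320 + fixed 37 = 357.
Compare {F1, F2}: shipping cost 338 + fixed 20 = 358.
Compare {F2}: shipping cost 400 + fixed 10 = 410.
All other subsets cost ≥ 357. Minimum total cost: 355.

355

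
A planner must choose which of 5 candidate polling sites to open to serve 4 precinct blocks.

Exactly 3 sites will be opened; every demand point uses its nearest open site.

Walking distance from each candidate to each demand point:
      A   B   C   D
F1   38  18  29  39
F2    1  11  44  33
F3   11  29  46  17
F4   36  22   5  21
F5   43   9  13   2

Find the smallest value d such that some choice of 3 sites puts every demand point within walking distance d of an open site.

Open {F2, F4, F5}.
  Farthest demand point is B at walking distance 9 (to F5); all others are ≤ 9.
With {F3, F4, F5} the worst case is 11.
With {F1, F2, F5} the worst case is 13.
No size-3 selection achieves below 9.

9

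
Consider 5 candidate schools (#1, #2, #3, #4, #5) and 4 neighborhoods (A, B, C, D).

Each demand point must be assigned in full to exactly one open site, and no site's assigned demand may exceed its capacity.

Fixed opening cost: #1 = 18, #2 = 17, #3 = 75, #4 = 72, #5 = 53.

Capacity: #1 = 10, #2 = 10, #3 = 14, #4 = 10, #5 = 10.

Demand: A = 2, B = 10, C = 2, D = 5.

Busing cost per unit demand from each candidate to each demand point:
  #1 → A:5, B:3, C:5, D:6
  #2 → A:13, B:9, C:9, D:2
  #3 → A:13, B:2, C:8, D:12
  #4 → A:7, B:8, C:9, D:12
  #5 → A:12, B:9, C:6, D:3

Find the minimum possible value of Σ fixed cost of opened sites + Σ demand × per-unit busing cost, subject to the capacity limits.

Open {#1, #2}; cheapest assignment that respects the capacities:
  #1 (cap 10, load 10): B — cost 10×3 = 30
  #2 (cap 10, load 9): A, C, D — cost 2×13 + 2×9 + 5×2 = 54
  Shipping 84, fixed 35 → total 119.
  Any other capacity-feasible assignment to {#1, #2} ships for at least 84.
Compare {#1, #5}: its best feasible assignment gives total 152.
Compare {#1, #2, #3}: its best feasible assignment gives total 160.
Every other set of open sites that can feasibly serve all demand totals ≥ 152 even under its best assignment. Minimum: 119.

119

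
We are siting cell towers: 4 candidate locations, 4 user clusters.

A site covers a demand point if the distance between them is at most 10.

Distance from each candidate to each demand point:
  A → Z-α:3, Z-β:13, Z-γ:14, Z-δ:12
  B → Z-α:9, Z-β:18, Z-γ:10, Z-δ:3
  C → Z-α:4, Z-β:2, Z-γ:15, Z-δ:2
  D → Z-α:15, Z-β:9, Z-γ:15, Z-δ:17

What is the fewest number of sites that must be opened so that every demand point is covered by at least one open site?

2

Coverage sets (demand points within 10 of each site):
  A: {Z-α}
  B: {Z-α, Z-γ, Z-δ}
  C: {Z-α, Z-β, Z-δ}
  D: {Z-β}
No single site covers all 4 demand points.
But {B, C} covers everything, so the minimum is 2.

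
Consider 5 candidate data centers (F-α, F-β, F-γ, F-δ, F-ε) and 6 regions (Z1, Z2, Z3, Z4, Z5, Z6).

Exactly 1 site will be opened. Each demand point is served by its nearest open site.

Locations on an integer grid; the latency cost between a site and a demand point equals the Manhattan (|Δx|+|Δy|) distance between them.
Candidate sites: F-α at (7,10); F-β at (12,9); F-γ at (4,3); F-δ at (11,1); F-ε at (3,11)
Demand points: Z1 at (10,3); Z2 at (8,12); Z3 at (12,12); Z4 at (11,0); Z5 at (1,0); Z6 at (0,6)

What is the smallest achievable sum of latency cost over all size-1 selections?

57

Open {F-δ}.
  Z1→F-δ 3, Z2→F-δ 14, Z3→F-δ 12, Z4→F-δ 1, Z5→F-δ 11, Z6→F-δ 16  ⇒ total 57.
Compare {F-γ}: total 59.
Compare {F-α}: total 61.
No size-1 selection does better; minimum is 57.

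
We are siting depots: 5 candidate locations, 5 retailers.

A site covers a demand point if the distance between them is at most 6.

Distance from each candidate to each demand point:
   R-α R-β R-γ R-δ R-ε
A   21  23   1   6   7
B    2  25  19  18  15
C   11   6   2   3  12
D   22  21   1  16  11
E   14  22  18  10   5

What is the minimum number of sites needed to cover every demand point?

Coverage sets (demand points within 6 of each site):
  A: {R-γ, R-δ}
  B: {R-α}
  C: {R-β, R-γ, R-δ}
  D: {R-γ}
  E: {R-ε}
No 2 sites suffice: every size-2 union leaves at least one demand point uncovered.
But {B, C, E} covers everything, so the minimum is 3.

3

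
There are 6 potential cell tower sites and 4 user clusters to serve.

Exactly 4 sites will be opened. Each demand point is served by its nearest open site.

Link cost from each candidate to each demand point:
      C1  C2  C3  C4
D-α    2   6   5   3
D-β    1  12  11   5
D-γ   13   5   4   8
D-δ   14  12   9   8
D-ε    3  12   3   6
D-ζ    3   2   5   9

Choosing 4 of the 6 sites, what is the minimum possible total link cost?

9

Open {D-α, D-β, D-ε, D-ζ}.
  C1→D-β 1, C2→D-ζ 2, C3→D-ε 3, C4→D-α 3  ⇒ total 9.
Compare {D-α, D-β, D-γ, D-ζ}: total 10.
Compare {D-α, D-γ, D-ε, D-ζ}: total 10.
No size-4 selection does better; minimum is 9.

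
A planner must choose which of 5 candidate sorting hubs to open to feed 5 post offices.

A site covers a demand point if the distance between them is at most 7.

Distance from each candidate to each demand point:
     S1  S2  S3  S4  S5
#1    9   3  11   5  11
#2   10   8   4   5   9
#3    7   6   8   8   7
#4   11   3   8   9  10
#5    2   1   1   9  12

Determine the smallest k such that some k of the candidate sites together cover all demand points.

2

Coverage sets (demand points within 7 of each site):
  #1: {S2, S4}
  #2: {S3, S4}
  #3: {S1, S2, S5}
  #4: {S2}
  #5: {S1, S2, S3}
No single site covers all 5 demand points.
But {#2, #3} covers everything, so the minimum is 2.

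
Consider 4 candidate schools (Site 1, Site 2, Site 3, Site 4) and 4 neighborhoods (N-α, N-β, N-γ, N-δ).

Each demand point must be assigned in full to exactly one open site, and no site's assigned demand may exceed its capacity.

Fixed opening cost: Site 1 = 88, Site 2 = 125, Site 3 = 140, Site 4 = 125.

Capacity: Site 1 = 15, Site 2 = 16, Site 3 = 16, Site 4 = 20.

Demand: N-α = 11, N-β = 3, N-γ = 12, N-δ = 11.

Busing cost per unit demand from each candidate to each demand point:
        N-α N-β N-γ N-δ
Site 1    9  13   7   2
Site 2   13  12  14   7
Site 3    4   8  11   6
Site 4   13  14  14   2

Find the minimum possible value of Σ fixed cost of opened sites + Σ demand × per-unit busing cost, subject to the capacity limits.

Open {Site 1, Site 3, Site 4}; cheapest assignment that respects the capacities:
  Site 1 (cap 15, load 12): N-γ — cost 12×7 = 84
  Site 3 (cap 16, load 14): N-α, N-β — cost 11×4 + 3×8 = 68
  Site 4 (cap 20, load 11): N-δ — cost 11×2 = 22
  Shipping 174, fixed 353 → total 527.
  Any other capacity-feasible assignment to {Site 1, Site 3, Site 4} ships for at least 174.
Compare {Site 1, Site 2, Site 3}: its best feasible assignment gives total 582.
Compare {Site 1, Site 2, Site 4}: its best feasible assignment gives total 623.
Every other set of open sites that can feasibly serve all demand totals ≥ 582 even under its best assignment. Minimum: 527.

527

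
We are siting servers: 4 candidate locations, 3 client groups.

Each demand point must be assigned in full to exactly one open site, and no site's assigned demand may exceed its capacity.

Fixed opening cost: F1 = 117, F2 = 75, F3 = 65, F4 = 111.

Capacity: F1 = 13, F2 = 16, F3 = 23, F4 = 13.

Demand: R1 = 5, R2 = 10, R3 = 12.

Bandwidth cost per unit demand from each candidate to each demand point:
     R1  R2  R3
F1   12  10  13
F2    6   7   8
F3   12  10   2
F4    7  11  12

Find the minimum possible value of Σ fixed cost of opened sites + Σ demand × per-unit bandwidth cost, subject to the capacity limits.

Open {F2, F3}; cheapest assignment that respects the capacities:
  F2 (cap 16, load 15): R1, R2 — cost 5×6 + 10×7 = 100
  F3 (cap 23, load 12): R3 — cost 12×2 = 24
  Shipping 124, fixed 140 → total 264.
  Any other capacity-feasible assignment to {F2, F3} ships for at least 124.
Compare {F3, F4}: its best feasible assignment gives total 335.
Compare {F1, F3}: its best feasible assignment gives total 366.
Every other set of open sites that can feasibly serve all demand totals ≥ 335 even under its best assignment. Minimum: 264.

264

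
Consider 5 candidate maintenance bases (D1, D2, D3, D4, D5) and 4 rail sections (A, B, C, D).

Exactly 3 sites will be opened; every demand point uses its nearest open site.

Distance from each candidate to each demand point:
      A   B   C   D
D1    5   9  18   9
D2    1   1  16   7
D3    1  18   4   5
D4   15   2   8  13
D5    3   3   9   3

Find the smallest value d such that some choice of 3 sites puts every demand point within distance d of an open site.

4

Open {D1, D3, D5}.
  Farthest demand point is C at distance 4 (to D3); all others are ≤ 4.
With {D2, D3, D5} the worst case is 4.
With {D3, D4, D5} the worst case is 4.
No size-3 selection achieves below 4.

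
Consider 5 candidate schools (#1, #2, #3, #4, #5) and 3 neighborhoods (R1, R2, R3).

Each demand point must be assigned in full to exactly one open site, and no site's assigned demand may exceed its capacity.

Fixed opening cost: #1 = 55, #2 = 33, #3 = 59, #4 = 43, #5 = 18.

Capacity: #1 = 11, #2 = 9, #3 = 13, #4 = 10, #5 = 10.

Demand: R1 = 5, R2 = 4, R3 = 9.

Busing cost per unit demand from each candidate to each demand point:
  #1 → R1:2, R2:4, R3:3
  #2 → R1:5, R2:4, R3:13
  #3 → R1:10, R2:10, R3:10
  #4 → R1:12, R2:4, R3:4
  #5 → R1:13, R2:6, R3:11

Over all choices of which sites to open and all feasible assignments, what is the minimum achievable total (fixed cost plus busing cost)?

Open {#2, #4}; cheapest assignment that respects the capacities:
  #2 (cap 9, load 9): R1, R2 — cost 5×5 + 4×4 = 41
  #4 (cap 10, load 9): R3 — cost 9×4 = 36
  Shipping 77, fixed 76 → total 153.
  Any other capacity-feasible assignment to {#2, #4} ships for at least 77.
Compare {#1, #2}: its best feasible assignment gives total 156.
Compare {#1, #4}: its best feasible assignment gives total 160.
Every other set of open sites that can feasibly serve all demand totals ≥ 156 even under its best assignment. Minimum: 153.

153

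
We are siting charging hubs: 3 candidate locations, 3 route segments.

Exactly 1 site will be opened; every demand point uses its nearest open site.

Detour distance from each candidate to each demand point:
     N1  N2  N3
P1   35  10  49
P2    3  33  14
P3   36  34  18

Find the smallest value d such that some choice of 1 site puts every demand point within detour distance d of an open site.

33

Open {P2}.
  Farthest demand point is N2 at detour distance 33 (to P2); all others are ≤ 33.
With {P3} the worst case is 36.
With {P1} the worst case is 49.
No size-1 selection achieves below 33.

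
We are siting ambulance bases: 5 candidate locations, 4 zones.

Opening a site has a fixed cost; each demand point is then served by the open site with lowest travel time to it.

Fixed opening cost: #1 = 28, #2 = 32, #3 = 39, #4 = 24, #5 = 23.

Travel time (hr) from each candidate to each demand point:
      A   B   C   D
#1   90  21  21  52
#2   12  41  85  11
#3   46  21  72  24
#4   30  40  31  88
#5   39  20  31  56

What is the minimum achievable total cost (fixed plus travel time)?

Open {#1, #2}: assign each demand point to its cheapest open site.
  A→#2 12, B→#1 21, C→#1 21, D→#2 11
  travel time 65, fixed 60 → total 125.
Compare {#2, #5}: travel time 74 + fixed 55 = 129.
Compare {#1, #2, #5}: travel time 64 + fixed 83 = 147.
Compare {#1, #2, #4}: travel time 65 + fixed 84 = 149.
All other subsets cost ≥ 129. Minimum total cost: 125.

125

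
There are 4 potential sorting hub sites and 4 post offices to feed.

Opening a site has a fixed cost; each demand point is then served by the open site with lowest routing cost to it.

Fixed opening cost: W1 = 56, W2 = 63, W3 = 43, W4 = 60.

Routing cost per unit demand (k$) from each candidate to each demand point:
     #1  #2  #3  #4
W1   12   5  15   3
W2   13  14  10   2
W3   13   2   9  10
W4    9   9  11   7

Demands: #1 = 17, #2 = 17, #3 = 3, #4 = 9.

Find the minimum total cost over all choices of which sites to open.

380

Open {W3, W4}: assign each demand point to its cheapest open site.
  #1→W4 17×9=153, #2→W3 17×2=34, #3→W3 3×9=27, #4→W4 9×7=63
  routing cost 277, fixed 103 → total 380.
Compare {W1, W3}: routing cost 292 + fixed 99 = 391.
Compare {W2, W3, W4}: routing cost 232 + fixed 166 = 398.
Compare {W1, W3, W4}: routing cost 241 + fixed 159 = 400.
All other subsets cost ≥ 391. Minimum total cost: 380.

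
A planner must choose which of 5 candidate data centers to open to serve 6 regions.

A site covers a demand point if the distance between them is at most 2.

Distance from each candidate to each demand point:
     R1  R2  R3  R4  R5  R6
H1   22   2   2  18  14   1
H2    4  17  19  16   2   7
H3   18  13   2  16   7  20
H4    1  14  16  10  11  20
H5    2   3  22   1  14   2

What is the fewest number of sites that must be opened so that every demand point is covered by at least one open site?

Coverage sets (demand points within 2 of each site):
  H1: {R2, R3, R6}
  H2: {R5}
  H3: {R3}
  H4: {R1}
  H5: {R1, R4, R6}
No 2 sites suffice: every size-2 union leaves at least one demand point uncovered.
But {H1, H2, H5} covers everything, so the minimum is 3.

3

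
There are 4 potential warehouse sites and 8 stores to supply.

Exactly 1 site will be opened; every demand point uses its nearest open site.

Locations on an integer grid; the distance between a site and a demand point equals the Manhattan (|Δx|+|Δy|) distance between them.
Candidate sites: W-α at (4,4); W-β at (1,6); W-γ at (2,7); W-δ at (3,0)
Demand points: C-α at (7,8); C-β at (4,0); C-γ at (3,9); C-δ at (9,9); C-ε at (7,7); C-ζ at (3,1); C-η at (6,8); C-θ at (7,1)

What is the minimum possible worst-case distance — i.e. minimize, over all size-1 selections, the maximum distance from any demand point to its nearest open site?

10

Open {W-α}.
  Farthest demand point is C-δ at distance 10 (to W-α); all others are ≤ 10.
With {W-β} the worst case is 11.
With {W-γ} the worst case is 11.
No size-1 selection achieves below 10.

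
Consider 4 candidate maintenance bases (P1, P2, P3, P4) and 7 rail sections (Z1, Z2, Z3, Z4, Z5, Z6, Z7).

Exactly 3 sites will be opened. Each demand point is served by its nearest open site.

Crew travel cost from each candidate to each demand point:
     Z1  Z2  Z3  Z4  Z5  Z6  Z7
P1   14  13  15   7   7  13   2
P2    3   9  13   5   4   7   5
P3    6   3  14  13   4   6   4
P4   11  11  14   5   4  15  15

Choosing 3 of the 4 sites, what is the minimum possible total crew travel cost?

36

Open {P1, P2, P3}.
  Z1→P2 3, Z2→P3 3, Z3→P2 13, Z4→P2 5, Z5→P2 4, Z6→P3 6, Z7→P1 2  ⇒ total 36.
Compare {P2, P3, P4}: total 38.
Compare {P1, P3, P4}: total 40.
No size-3 selection does better; minimum is 36.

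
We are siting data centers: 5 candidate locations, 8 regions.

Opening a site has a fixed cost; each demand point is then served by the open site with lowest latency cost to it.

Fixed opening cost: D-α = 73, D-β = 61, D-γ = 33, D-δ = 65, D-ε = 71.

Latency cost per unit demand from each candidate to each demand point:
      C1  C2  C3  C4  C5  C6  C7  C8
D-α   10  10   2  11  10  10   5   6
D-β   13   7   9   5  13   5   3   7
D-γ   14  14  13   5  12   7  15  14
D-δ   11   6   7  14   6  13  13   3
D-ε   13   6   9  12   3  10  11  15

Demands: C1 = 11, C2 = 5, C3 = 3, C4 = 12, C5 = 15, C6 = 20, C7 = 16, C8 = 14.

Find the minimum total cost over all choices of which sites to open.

Open {D-β, D-δ}: assign each demand point to its cheapest open site.
  C1→D-δ 11×11=121, C2→D-δ 5×6=30, C3→D-δ 3×7=21, C4→D-β 12×5=60, C5→D-δ 15×6=90, C6→D-β 20×5=100, C7→D-β 16×3=48, C8→D-δ 14×3=42
  latency cost 512, fixed 126 → total 638.
Compare {D-β, D-δ, D-ε}: latency cost 467 + fixed 197 = 664.
Compare {D-β, D-γ, D-δ}: latency cost 512 + fixed 159 = 671.
Compare {D-β, D-ε}: latency cost 551 + fixed 132 = 683.
All other subsets cost ≥ 664. Minimum total cost: 638.

638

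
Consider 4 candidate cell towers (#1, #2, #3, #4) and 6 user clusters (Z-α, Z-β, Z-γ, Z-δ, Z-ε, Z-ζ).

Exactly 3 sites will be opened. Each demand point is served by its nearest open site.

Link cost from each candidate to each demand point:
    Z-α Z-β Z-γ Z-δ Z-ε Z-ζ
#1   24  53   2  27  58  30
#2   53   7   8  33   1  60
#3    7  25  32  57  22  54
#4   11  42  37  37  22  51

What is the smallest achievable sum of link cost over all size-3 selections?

74

Open {#1, #2, #3}.
  Z-α→#3 7, Z-β→#2 7, Z-γ→#1 2, Z-δ→#1 27, Z-ε→#2 1, Z-ζ→#1 30  ⇒ total 74.
Compare {#1, #2, #4}: total 78.
Compare {#2, #3, #4}: total 107.
No size-3 selection does better; minimum is 74.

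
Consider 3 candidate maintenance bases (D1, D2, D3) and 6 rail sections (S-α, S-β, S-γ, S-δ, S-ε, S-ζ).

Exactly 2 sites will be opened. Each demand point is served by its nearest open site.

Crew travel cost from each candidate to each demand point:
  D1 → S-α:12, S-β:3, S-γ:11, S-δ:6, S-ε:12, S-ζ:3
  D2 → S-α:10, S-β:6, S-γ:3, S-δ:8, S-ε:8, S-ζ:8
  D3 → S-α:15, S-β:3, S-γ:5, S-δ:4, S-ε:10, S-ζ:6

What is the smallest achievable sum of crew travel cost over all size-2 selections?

33

Open {D1, D2}.
  S-α→D2 10, S-β→D1 3, S-γ→D2 3, S-δ→D1 6, S-ε→D2 8, S-ζ→D1 3  ⇒ total 33.
Compare {D2, D3}: total 34.
Compare {D1, D3}: total 37.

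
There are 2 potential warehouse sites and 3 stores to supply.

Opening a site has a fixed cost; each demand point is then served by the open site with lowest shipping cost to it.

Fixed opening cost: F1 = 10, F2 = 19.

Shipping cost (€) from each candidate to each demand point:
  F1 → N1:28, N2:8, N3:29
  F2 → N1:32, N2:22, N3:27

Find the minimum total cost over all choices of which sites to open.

Open {F1}: assign each demand point to its cheapest open site.
  N1→F1 28, N2→F1 8, N3→F1 29
  shipping cost 65, fixed 10 → total 75.
Compare {F1, F2}: shipping cost 63 + fixed 29 = 92.
Compare {F2}: shipping cost 81 + fixed 19 = 100.

75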